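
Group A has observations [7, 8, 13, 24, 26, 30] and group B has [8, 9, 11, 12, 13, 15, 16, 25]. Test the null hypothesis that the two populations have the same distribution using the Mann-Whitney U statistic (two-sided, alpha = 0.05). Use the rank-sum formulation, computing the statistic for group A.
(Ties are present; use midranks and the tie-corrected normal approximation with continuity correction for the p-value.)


Step 1: Combine and sort all 14 observations; assign midranks.
sorted (value, group): (7,X), (8,X), (8,Y), (9,Y), (11,Y), (12,Y), (13,X), (13,Y), (15,Y), (16,Y), (24,X), (25,Y), (26,X), (30,X)
ranks: 7->1, 8->2.5, 8->2.5, 9->4, 11->5, 12->6, 13->7.5, 13->7.5, 15->9, 16->10, 24->11, 25->12, 26->13, 30->14
Step 2: Rank sum for X: R1 = 1 + 2.5 + 7.5 + 11 + 13 + 14 = 49.
Step 3: U_X = R1 - n1(n1+1)/2 = 49 - 6*7/2 = 49 - 21 = 28.
       U_Y = n1*n2 - U_X = 48 - 28 = 20.
Step 4: Ties are present, so use the tie-corrected normal approximation (with continuity correction) for the p-value.
Step 5: p-value = 0.650661; compare to alpha = 0.05. fail to reject H0.

U_X = 28, p = 0.650661, fail to reject H0 at alpha = 0.05.


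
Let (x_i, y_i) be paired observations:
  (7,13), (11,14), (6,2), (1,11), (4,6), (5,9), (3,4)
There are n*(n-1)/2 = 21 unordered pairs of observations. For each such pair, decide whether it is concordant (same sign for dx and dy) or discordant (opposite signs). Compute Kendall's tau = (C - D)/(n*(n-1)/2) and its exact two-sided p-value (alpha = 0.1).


Step 1: Enumerate the 21 unordered pairs (i,j) with i<j and classify each by sign(x_j-x_i) * sign(y_j-y_i).
  (1,2):dx=+4,dy=+1->C; (1,3):dx=-1,dy=-11->C; (1,4):dx=-6,dy=-2->C; (1,5):dx=-3,dy=-7->C
  (1,6):dx=-2,dy=-4->C; (1,7):dx=-4,dy=-9->C; (2,3):dx=-5,dy=-12->C; (2,4):dx=-10,dy=-3->C
  (2,5):dx=-7,dy=-8->C; (2,6):dx=-6,dy=-5->C; (2,7):dx=-8,dy=-10->C; (3,4):dx=-5,dy=+9->D
  (3,5):dx=-2,dy=+4->D; (3,6):dx=-1,dy=+7->D; (3,7):dx=-3,dy=+2->D; (4,5):dx=+3,dy=-5->D
  (4,6):dx=+4,dy=-2->D; (4,7):dx=+2,dy=-7->D; (5,6):dx=+1,dy=+3->C; (5,7):dx=-1,dy=-2->C
  (6,7):dx=-2,dy=-5->C
Step 2: C = 14, D = 7, total pairs = 21.
Step 3: tau = (C - D)/(n(n-1)/2) = (14 - 7)/21 = 0.333333.
Step 4: Exact two-sided p-value (enumerate n! = 5040 permutations of y under H0): p = 0.381349.
Step 5: alpha = 0.1. fail to reject H0.

tau_b = 0.3333 (C=14, D=7), p = 0.381349, fail to reject H0.


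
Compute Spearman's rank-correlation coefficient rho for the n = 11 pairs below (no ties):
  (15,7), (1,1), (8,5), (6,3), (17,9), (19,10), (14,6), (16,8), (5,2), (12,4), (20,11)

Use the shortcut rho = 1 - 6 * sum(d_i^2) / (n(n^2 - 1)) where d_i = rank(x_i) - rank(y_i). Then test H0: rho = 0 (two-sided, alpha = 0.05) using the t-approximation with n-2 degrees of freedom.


Step 1: Rank x and y separately (midranks; no ties here).
rank(x): 15->7, 1->1, 8->4, 6->3, 17->9, 19->10, 14->6, 16->8, 5->2, 12->5, 20->11
rank(y): 7->7, 1->1, 5->5, 3->3, 9->9, 10->10, 6->6, 8->8, 2->2, 4->4, 11->11
Step 2: d_i = R_x(i) - R_y(i); compute d_i^2.
  (7-7)^2=0, (1-1)^2=0, (4-5)^2=1, (3-3)^2=0, (9-9)^2=0, (10-10)^2=0, (6-6)^2=0, (8-8)^2=0, (2-2)^2=0, (5-4)^2=1, (11-11)^2=0
sum(d^2) = 2.
Step 3: rho = 1 - 6*2 / (11*(11^2 - 1)) = 1 - 12/1320 = 0.990909.
Step 4: Under H0, t = rho * sqrt((n-2)/(1-rho^2)) = 22.0966 ~ t(9).
Step 5: Two-sided p-value from the t-distribution with 9 df = 0.000000.
Step 6: alpha = 0.05. reject H0.

rho = 0.9909, p = 0.000000, reject H0 at alpha = 0.05.


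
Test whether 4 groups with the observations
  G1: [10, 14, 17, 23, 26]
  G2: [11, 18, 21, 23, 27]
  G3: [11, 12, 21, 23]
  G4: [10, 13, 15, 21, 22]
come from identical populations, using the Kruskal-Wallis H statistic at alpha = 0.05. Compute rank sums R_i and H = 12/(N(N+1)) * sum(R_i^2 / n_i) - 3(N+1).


Step 1: Combine all N = 19 observations and assign midranks.
sorted (value, group, rank): (10,G1,1.5), (10,G4,1.5), (11,G2,3.5), (11,G3,3.5), (12,G3,5), (13,G4,6), (14,G1,7), (15,G4,8), (17,G1,9), (18,G2,10), (21,G2,12), (21,G3,12), (21,G4,12), (22,G4,14), (23,G1,16), (23,G2,16), (23,G3,16), (26,G1,18), (27,G2,19)
Step 2: Sum ranks within each group.
R_1 = 51.5 (n_1 = 5)
R_2 = 60.5 (n_2 = 5)
R_3 = 36.5 (n_3 = 4)
R_4 = 41.5 (n_4 = 5)
Step 3: H = 12/(N(N+1)) * sum(R_i^2/n_i) - 3(N+1)
     = 12/(19*20) * (51.5^2/5 + 60.5^2/5 + 36.5^2/4 + 41.5^2/5) - 3*20
     = 0.031579 * 1940.01 - 60
     = 1.263553.
Step 4: Ties present; correction factor C = 1 - 60/(19^3 - 19) = 0.991228. Corrected H = 1.263553 / 0.991228 = 1.274735.
Step 5: Under H0, H ~ chi^2(3); p-value = 0.735141.
Step 6: alpha = 0.05. fail to reject H0.

H = 1.2747, df = 3, p = 0.735141, fail to reject H0.


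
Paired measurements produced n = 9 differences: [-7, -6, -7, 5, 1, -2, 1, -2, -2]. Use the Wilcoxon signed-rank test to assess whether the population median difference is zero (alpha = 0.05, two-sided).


Step 1: Drop any zero differences (none here) and take |d_i|.
|d| = [7, 6, 7, 5, 1, 2, 1, 2, 2]
Step 2: Midrank |d_i| (ties get averaged ranks).
ranks: |7|->8.5, |6|->7, |7|->8.5, |5|->6, |1|->1.5, |2|->4, |1|->1.5, |2|->4, |2|->4
Step 3: Attach original signs; sum ranks with positive sign and with negative sign.
W+ = 6 + 1.5 + 1.5 = 9
W- = 8.5 + 7 + 8.5 + 4 + 4 + 4 = 36
(Check: W+ + W- = 45 should equal n(n+1)/2 = 45.)
Step 4: Test statistic W = min(W+, W-) = 9.
Step 5: Ties in |d|, so use the tie-corrected normal approximation.
        E[W] = n(n+1)/4 = 9*10/4 = 22.5.
        Tie groups: |d|=1 (t=2), |d|=2 (t=3), |d|=7 (t=2); sum(t^3 - t) = 36.
        Var[W] = n(n+1)(2n+1)/24 - sum(t^3-t)/48 = 1710/24 - 36/48 = 70.5.
        z = (W - E[W]) / sqrt(Var[W]) = (9 - 22.5) / 8.3964 = -1.6078.
        Two-sided p = 2*Phi(z) = 0.107873.
Step 6: alpha = 0.05. fail to reject H0.

W+ = 9, W- = 36, W = min = 9, p = 0.107873, fail to reject H0.


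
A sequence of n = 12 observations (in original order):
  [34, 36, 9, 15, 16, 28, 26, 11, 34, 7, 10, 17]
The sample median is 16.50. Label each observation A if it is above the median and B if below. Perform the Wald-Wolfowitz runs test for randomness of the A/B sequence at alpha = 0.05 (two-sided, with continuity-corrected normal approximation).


Step 1: Compute median = 16.50; label A = above, B = below.
Labels in order: AABBBAABABBA  (n_A = 6, n_B = 6)
Step 2: Count runs R = 7.
Step 3: Under H0 (random ordering), E[R] = 2*n_A*n_B/(n_A+n_B) + 1 = 2*6*6/12 + 1 = 7.0000.
        Var[R] = 2*n_A*n_B*(2*n_A*n_B - n_A - n_B) / ((n_A+n_B)^2 * (n_A+n_B-1)) = 4320/1584 = 2.7273.
        SD[R] = 1.6514.
Step 4: R = E[R], so z = 0 with no continuity correction.
Step 5: Two-sided p-value via normal approximation = 2*(1 - Phi(|z|)) = 1.000000.
Step 6: alpha = 0.05. fail to reject H0.

R = 7, z = 0.0000, p = 1.000000, fail to reject H0.


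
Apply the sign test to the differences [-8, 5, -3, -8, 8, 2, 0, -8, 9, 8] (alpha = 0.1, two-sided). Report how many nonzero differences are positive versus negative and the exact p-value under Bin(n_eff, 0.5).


Step 1: Discard zero differences. Original n = 10; n_eff = number of nonzero differences = 9.
Nonzero differences (with sign): -8, +5, -3, -8, +8, +2, -8, +9, +8
Step 2: Count signs: positive = 5, negative = 4.
Step 3: Under H0: P(positive) = 0.5, so the number of positives S ~ Bin(9, 0.5).
Step 4: Two-sided exact p-value = sum of Bin(9,0.5) probabilities at or below the observed probability = 1.000000.
Step 5: alpha = 0.1. fail to reject H0.

n_eff = 9, pos = 5, neg = 4, p = 1.000000, fail to reject H0.


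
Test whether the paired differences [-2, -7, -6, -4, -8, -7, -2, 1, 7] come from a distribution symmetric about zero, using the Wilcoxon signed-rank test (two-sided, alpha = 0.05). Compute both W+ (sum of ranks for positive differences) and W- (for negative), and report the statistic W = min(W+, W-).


Step 1: Drop any zero differences (none here) and take |d_i|.
|d| = [2, 7, 6, 4, 8, 7, 2, 1, 7]
Step 2: Midrank |d_i| (ties get averaged ranks).
ranks: |2|->2.5, |7|->7, |6|->5, |4|->4, |8|->9, |7|->7, |2|->2.5, |1|->1, |7|->7
Step 3: Attach original signs; sum ranks with positive sign and with negative sign.
W+ = 1 + 7 = 8
W- = 2.5 + 7 + 5 + 4 + 9 + 7 + 2.5 = 37
(Check: W+ + W- = 45 should equal n(n+1)/2 = 45.)
Step 4: Test statistic W = min(W+, W-) = 8.
Step 5: Ties in |d|, so use the tie-corrected normal approximation.
        E[W] = n(n+1)/4 = 9*10/4 = 22.5.
        Tie groups: |d|=2 (t=2), |d|=7 (t=3); sum(t^3 - t) = 30.
        Var[W] = n(n+1)(2n+1)/24 - sum(t^3-t)/48 = 1710/24 - 30/48 = 70.625.
        z = (W - E[W]) / sqrt(Var[W]) = (8 - 22.5) / 8.4039 = -1.7254.
        Two-sided p = 2*Phi(z) = 0.084456.
Step 6: alpha = 0.05. fail to reject H0.

W+ = 8, W- = 37, W = min = 8, p = 0.084456, fail to reject H0.


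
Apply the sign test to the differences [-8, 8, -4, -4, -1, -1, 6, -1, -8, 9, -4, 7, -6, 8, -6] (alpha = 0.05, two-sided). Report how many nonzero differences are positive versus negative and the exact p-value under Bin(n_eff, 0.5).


Step 1: Discard zero differences. Original n = 15; n_eff = number of nonzero differences = 15.
Nonzero differences (with sign): -8, +8, -4, -4, -1, -1, +6, -1, -8, +9, -4, +7, -6, +8, -6
Step 2: Count signs: positive = 5, negative = 10.
Step 3: Under H0: P(positive) = 0.5, so the number of positives S ~ Bin(15, 0.5).
Step 4: Two-sided exact p-value = sum of Bin(15,0.5) probabilities at or below the observed probability = 0.301758.
Step 5: alpha = 0.05. fail to reject H0.

n_eff = 15, pos = 5, neg = 10, p = 0.301758, fail to reject H0.


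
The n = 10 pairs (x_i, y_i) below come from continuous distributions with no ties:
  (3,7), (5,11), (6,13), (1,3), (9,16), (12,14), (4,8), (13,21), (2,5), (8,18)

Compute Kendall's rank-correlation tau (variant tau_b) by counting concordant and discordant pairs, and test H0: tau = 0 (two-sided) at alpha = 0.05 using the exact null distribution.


Step 1: Enumerate the 45 unordered pairs (i,j) with i<j and classify each by sign(x_j-x_i) * sign(y_j-y_i).
  (1,2):dx=+2,dy=+4->C; (1,3):dx=+3,dy=+6->C; (1,4):dx=-2,dy=-4->C; (1,5):dx=+6,dy=+9->C
  (1,6):dx=+9,dy=+7->C; (1,7):dx=+1,dy=+1->C; (1,8):dx=+10,dy=+14->C; (1,9):dx=-1,dy=-2->C
  (1,10):dx=+5,dy=+11->C; (2,3):dx=+1,dy=+2->C; (2,4):dx=-4,dy=-8->C; (2,5):dx=+4,dy=+5->C
  (2,6):dx=+7,dy=+3->C; (2,7):dx=-1,dy=-3->C; (2,8):dx=+8,dy=+10->C; (2,9):dx=-3,dy=-6->C
  (2,10):dx=+3,dy=+7->C; (3,4):dx=-5,dy=-10->C; (3,5):dx=+3,dy=+3->C; (3,6):dx=+6,dy=+1->C
  (3,7):dx=-2,dy=-5->C; (3,8):dx=+7,dy=+8->C; (3,9):dx=-4,dy=-8->C; (3,10):dx=+2,dy=+5->C
  (4,5):dx=+8,dy=+13->C; (4,6):dx=+11,dy=+11->C; (4,7):dx=+3,dy=+5->C; (4,8):dx=+12,dy=+18->C
  (4,9):dx=+1,dy=+2->C; (4,10):dx=+7,dy=+15->C; (5,6):dx=+3,dy=-2->D; (5,7):dx=-5,dy=-8->C
  (5,8):dx=+4,dy=+5->C; (5,9):dx=-7,dy=-11->C; (5,10):dx=-1,dy=+2->D; (6,7):dx=-8,dy=-6->C
  (6,8):dx=+1,dy=+7->C; (6,9):dx=-10,dy=-9->C; (6,10):dx=-4,dy=+4->D; (7,8):dx=+9,dy=+13->C
  (7,9):dx=-2,dy=-3->C; (7,10):dx=+4,dy=+10->C; (8,9):dx=-11,dy=-16->C; (8,10):dx=-5,dy=-3->C
  (9,10):dx=+6,dy=+13->C
Step 2: C = 42, D = 3, total pairs = 45.
Step 3: tau = (C - D)/(n(n-1)/2) = (42 - 3)/45 = 0.866667.
Step 4: Exact two-sided p-value (enumerate n! = 3628800 permutations of y under H0): p = 0.000115.
Step 5: alpha = 0.05. reject H0.

tau_b = 0.8667 (C=42, D=3), p = 0.000115, reject H0.


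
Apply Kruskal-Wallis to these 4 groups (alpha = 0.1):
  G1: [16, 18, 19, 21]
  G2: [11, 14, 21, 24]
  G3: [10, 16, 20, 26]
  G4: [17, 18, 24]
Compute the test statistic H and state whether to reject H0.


Step 1: Combine all N = 15 observations and assign midranks.
sorted (value, group, rank): (10,G3,1), (11,G2,2), (14,G2,3), (16,G1,4.5), (16,G3,4.5), (17,G4,6), (18,G1,7.5), (18,G4,7.5), (19,G1,9), (20,G3,10), (21,G1,11.5), (21,G2,11.5), (24,G2,13.5), (24,G4,13.5), (26,G3,15)
Step 2: Sum ranks within each group.
R_1 = 32.5 (n_1 = 4)
R_2 = 30 (n_2 = 4)
R_3 = 30.5 (n_3 = 4)
R_4 = 27 (n_4 = 3)
Step 3: H = 12/(N(N+1)) * sum(R_i^2/n_i) - 3(N+1)
     = 12/(15*16) * (32.5^2/4 + 30^2/4 + 30.5^2/4 + 27^2/3) - 3*16
     = 0.050000 * 964.625 - 48
     = 0.231250.
Step 4: Ties present; correction factor C = 1 - 24/(15^3 - 15) = 0.992857. Corrected H = 0.231250 / 0.992857 = 0.232914.
Step 5: Under H0, H ~ chi^2(3); p-value = 0.972109.
Step 6: alpha = 0.1. fail to reject H0.

H = 0.2329, df = 3, p = 0.972109, fail to reject H0.


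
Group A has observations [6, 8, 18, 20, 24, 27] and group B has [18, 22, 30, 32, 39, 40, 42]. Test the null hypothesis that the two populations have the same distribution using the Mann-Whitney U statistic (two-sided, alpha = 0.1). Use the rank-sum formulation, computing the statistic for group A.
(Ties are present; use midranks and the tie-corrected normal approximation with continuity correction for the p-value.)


Step 1: Combine and sort all 13 observations; assign midranks.
sorted (value, group): (6,X), (8,X), (18,X), (18,Y), (20,X), (22,Y), (24,X), (27,X), (30,Y), (32,Y), (39,Y), (40,Y), (42,Y)
ranks: 6->1, 8->2, 18->3.5, 18->3.5, 20->5, 22->6, 24->7, 27->8, 30->9, 32->10, 39->11, 40->12, 42->13
Step 2: Rank sum for X: R1 = 1 + 2 + 3.5 + 5 + 7 + 8 = 26.5.
Step 3: U_X = R1 - n1(n1+1)/2 = 26.5 - 6*7/2 = 26.5 - 21 = 5.5.
       U_Y = n1*n2 - U_X = 42 - 5.5 = 36.5.
Step 4: Ties are present, so use the tie-corrected normal approximation (with continuity correction) for the p-value.
Step 5: p-value = 0.031888; compare to alpha = 0.1. reject H0.

U_X = 5.5, p = 0.031888, reject H0 at alpha = 0.1.


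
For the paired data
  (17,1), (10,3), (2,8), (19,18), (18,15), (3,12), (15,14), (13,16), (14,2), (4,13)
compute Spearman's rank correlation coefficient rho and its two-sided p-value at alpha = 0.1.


Step 1: Rank x and y separately (midranks; no ties here).
rank(x): 17->8, 10->4, 2->1, 19->10, 18->9, 3->2, 15->7, 13->5, 14->6, 4->3
rank(y): 1->1, 3->3, 8->4, 18->10, 15->8, 12->5, 14->7, 16->9, 2->2, 13->6
Step 2: d_i = R_x(i) - R_y(i); compute d_i^2.
  (8-1)^2=49, (4-3)^2=1, (1-4)^2=9, (10-10)^2=0, (9-8)^2=1, (2-5)^2=9, (7-7)^2=0, (5-9)^2=16, (6-2)^2=16, (3-6)^2=9
sum(d^2) = 110.
Step 3: rho = 1 - 6*110 / (10*(10^2 - 1)) = 1 - 660/990 = 0.333333.
Step 4: Under H0, t = rho * sqrt((n-2)/(1-rho^2)) = 1.0000 ~ t(8).
Step 5: Two-sided p-value from the t-distribution with 8 df = 0.346594.
Step 6: alpha = 0.1. fail to reject H0.

rho = 0.3333, p = 0.346594, fail to reject H0 at alpha = 0.1.


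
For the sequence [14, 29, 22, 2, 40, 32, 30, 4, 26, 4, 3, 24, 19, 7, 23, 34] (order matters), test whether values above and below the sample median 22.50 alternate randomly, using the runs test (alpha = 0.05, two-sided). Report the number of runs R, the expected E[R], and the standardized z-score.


Step 1: Compute median = 22.50; label A = above, B = below.
Labels in order: BABBAAABABBABBAA  (n_A = 8, n_B = 8)
Step 2: Count runs R = 10.
Step 3: Under H0 (random ordering), E[R] = 2*n_A*n_B/(n_A+n_B) + 1 = 2*8*8/16 + 1 = 9.0000.
        Var[R] = 2*n_A*n_B*(2*n_A*n_B - n_A - n_B) / ((n_A+n_B)^2 * (n_A+n_B-1)) = 14336/3840 = 3.7333.
        SD[R] = 1.9322.
Step 4: Continuity-corrected z = (R - 0.5 - E[R]) / SD[R] = (10 - 0.5 - 9.0000) / 1.9322 = 0.2588.
Step 5: Two-sided p-value via normal approximation = 2*(1 - Phi(|z|)) = 0.795809.
Step 6: alpha = 0.05. fail to reject H0.

R = 10, z = 0.2588, p = 0.795809, fail to reject H0.


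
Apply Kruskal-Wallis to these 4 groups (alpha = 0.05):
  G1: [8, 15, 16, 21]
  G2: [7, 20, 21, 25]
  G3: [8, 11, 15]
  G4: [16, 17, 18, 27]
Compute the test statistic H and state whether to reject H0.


Step 1: Combine all N = 15 observations and assign midranks.
sorted (value, group, rank): (7,G2,1), (8,G1,2.5), (8,G3,2.5), (11,G3,4), (15,G1,5.5), (15,G3,5.5), (16,G1,7.5), (16,G4,7.5), (17,G4,9), (18,G4,10), (20,G2,11), (21,G1,12.5), (21,G2,12.5), (25,G2,14), (27,G4,15)
Step 2: Sum ranks within each group.
R_1 = 28 (n_1 = 4)
R_2 = 38.5 (n_2 = 4)
R_3 = 12 (n_3 = 3)
R_4 = 41.5 (n_4 = 4)
Step 3: H = 12/(N(N+1)) * sum(R_i^2/n_i) - 3(N+1)
     = 12/(15*16) * (28^2/4 + 38.5^2/4 + 12^2/3 + 41.5^2/4) - 3*16
     = 0.050000 * 1045.12 - 48
     = 4.256250.
Step 4: Ties present; correction factor C = 1 - 24/(15^3 - 15) = 0.992857. Corrected H = 4.256250 / 0.992857 = 4.286871.
Step 5: Under H0, H ~ chi^2(3); p-value = 0.232107.
Step 6: alpha = 0.05. fail to reject H0.

H = 4.2869, df = 3, p = 0.232107, fail to reject H0.


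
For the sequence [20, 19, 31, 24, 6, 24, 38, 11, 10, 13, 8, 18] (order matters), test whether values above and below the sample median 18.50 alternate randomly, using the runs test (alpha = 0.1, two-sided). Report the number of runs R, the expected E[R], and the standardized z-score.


Step 1: Compute median = 18.50; label A = above, B = below.
Labels in order: AAAABAABBBBB  (n_A = 6, n_B = 6)
Step 2: Count runs R = 4.
Step 3: Under H0 (random ordering), E[R] = 2*n_A*n_B/(n_A+n_B) + 1 = 2*6*6/12 + 1 = 7.0000.
        Var[R] = 2*n_A*n_B*(2*n_A*n_B - n_A - n_B) / ((n_A+n_B)^2 * (n_A+n_B-1)) = 4320/1584 = 2.7273.
        SD[R] = 1.6514.
Step 4: Continuity-corrected z = (R + 0.5 - E[R]) / SD[R] = (4 + 0.5 - 7.0000) / 1.6514 = -1.5138.
Step 5: Two-sided p-value via normal approximation = 2*(1 - Phi(|z|)) = 0.130070.
Step 6: alpha = 0.1. fail to reject H0.

R = 4, z = -1.5138, p = 0.130070, fail to reject H0.


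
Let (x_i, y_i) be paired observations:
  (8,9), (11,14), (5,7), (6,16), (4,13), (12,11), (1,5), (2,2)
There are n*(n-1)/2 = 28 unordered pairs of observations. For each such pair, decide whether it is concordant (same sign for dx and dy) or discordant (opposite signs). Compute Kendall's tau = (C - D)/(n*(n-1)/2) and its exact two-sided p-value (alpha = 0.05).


Step 1: Enumerate the 28 unordered pairs (i,j) with i<j and classify each by sign(x_j-x_i) * sign(y_j-y_i).
  (1,2):dx=+3,dy=+5->C; (1,3):dx=-3,dy=-2->C; (1,4):dx=-2,dy=+7->D; (1,5):dx=-4,dy=+4->D
  (1,6):dx=+4,dy=+2->C; (1,7):dx=-7,dy=-4->C; (1,8):dx=-6,dy=-7->C; (2,3):dx=-6,dy=-7->C
  (2,4):dx=-5,dy=+2->D; (2,5):dx=-7,dy=-1->C; (2,6):dx=+1,dy=-3->D; (2,7):dx=-10,dy=-9->C
  (2,8):dx=-9,dy=-12->C; (3,4):dx=+1,dy=+9->C; (3,5):dx=-1,dy=+6->D; (3,6):dx=+7,dy=+4->C
  (3,7):dx=-4,dy=-2->C; (3,8):dx=-3,dy=-5->C; (4,5):dx=-2,dy=-3->C; (4,6):dx=+6,dy=-5->D
  (4,7):dx=-5,dy=-11->C; (4,8):dx=-4,dy=-14->C; (5,6):dx=+8,dy=-2->D; (5,7):dx=-3,dy=-8->C
  (5,8):dx=-2,dy=-11->C; (6,7):dx=-11,dy=-6->C; (6,8):dx=-10,dy=-9->C; (7,8):dx=+1,dy=-3->D
Step 2: C = 20, D = 8, total pairs = 28.
Step 3: tau = (C - D)/(n(n-1)/2) = (20 - 8)/28 = 0.428571.
Step 4: Exact two-sided p-value (enumerate n! = 40320 permutations of y under H0): p = 0.178869.
Step 5: alpha = 0.05. fail to reject H0.

tau_b = 0.4286 (C=20, D=8), p = 0.178869, fail to reject H0.


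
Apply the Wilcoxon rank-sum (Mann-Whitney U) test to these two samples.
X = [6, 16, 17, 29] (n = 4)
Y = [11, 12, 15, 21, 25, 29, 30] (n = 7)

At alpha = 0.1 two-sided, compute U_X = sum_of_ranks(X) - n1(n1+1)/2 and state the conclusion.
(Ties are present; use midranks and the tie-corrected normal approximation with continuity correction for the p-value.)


Step 1: Combine and sort all 11 observations; assign midranks.
sorted (value, group): (6,X), (11,Y), (12,Y), (15,Y), (16,X), (17,X), (21,Y), (25,Y), (29,X), (29,Y), (30,Y)
ranks: 6->1, 11->2, 12->3, 15->4, 16->5, 17->6, 21->7, 25->8, 29->9.5, 29->9.5, 30->11
Step 2: Rank sum for X: R1 = 1 + 5 + 6 + 9.5 = 21.5.
Step 3: U_X = R1 - n1(n1+1)/2 = 21.5 - 4*5/2 = 21.5 - 10 = 11.5.
       U_Y = n1*n2 - U_X = 28 - 11.5 = 16.5.
Step 4: Ties are present, so use the tie-corrected normal approximation (with continuity correction) for the p-value.
Step 5: p-value = 0.704817; compare to alpha = 0.1. fail to reject H0.

U_X = 11.5, p = 0.704817, fail to reject H0 at alpha = 0.1.


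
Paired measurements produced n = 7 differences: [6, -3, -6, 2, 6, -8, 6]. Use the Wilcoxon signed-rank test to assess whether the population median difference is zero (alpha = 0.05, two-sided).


Step 1: Drop any zero differences (none here) and take |d_i|.
|d| = [6, 3, 6, 2, 6, 8, 6]
Step 2: Midrank |d_i| (ties get averaged ranks).
ranks: |6|->4.5, |3|->2, |6|->4.5, |2|->1, |6|->4.5, |8|->7, |6|->4.5
Step 3: Attach original signs; sum ranks with positive sign and with negative sign.
W+ = 4.5 + 1 + 4.5 + 4.5 = 14.5
W- = 2 + 4.5 + 7 = 13.5
(Check: W+ + W- = 28 should equal n(n+1)/2 = 28.)
Step 4: Test statistic W = min(W+, W-) = 13.5.
Step 5: Ties in |d|, so use the tie-corrected normal approximation.
        E[W] = n(n+1)/4 = 7*8/4 = 14.
        Tie groups: |d|=6 (t=4); sum(t^3 - t) = 60.
        Var[W] = n(n+1)(2n+1)/24 - sum(t^3-t)/48 = 840/24 - 60/48 = 33.75.
        z = (W - E[W]) / sqrt(Var[W]) = (13.5 - 14) / 5.8095 = -0.0861.
        Two-sided p = 2*Phi(z) = 0.931414.
Step 6: alpha = 0.05. fail to reject H0.

W+ = 14.5, W- = 13.5, W = min = 13.5, p = 0.931414, fail to reject H0.


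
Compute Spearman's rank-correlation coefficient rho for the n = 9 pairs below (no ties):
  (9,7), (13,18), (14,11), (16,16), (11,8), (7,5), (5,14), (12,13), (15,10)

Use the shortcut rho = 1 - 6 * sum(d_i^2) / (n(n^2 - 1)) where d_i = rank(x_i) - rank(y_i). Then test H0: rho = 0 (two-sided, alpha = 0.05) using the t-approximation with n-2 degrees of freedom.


Step 1: Rank x and y separately (midranks; no ties here).
rank(x): 9->3, 13->6, 14->7, 16->9, 11->4, 7->2, 5->1, 12->5, 15->8
rank(y): 7->2, 18->9, 11->5, 16->8, 8->3, 5->1, 14->7, 13->6, 10->4
Step 2: d_i = R_x(i) - R_y(i); compute d_i^2.
  (3-2)^2=1, (6-9)^2=9, (7-5)^2=4, (9-8)^2=1, (4-3)^2=1, (2-1)^2=1, (1-7)^2=36, (5-6)^2=1, (8-4)^2=16
sum(d^2) = 70.
Step 3: rho = 1 - 6*70 / (9*(9^2 - 1)) = 1 - 420/720 = 0.416667.
Step 4: Under H0, t = rho * sqrt((n-2)/(1-rho^2)) = 1.2127 ~ t(7).
Step 5: Two-sided p-value from the t-distribution with 7 df = 0.264586.
Step 6: alpha = 0.05. fail to reject H0.

rho = 0.4167, p = 0.264586, fail to reject H0 at alpha = 0.05.


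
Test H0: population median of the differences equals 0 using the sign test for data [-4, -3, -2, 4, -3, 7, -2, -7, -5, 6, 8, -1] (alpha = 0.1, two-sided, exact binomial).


Step 1: Discard zero differences. Original n = 12; n_eff = number of nonzero differences = 12.
Nonzero differences (with sign): -4, -3, -2, +4, -3, +7, -2, -7, -5, +6, +8, -1
Step 2: Count signs: positive = 4, negative = 8.
Step 3: Under H0: P(positive) = 0.5, so the number of positives S ~ Bin(12, 0.5).
Step 4: Two-sided exact p-value = sum of Bin(12,0.5) probabilities at or below the observed probability = 0.387695.
Step 5: alpha = 0.1. fail to reject H0.

n_eff = 12, pos = 4, neg = 8, p = 0.387695, fail to reject H0.


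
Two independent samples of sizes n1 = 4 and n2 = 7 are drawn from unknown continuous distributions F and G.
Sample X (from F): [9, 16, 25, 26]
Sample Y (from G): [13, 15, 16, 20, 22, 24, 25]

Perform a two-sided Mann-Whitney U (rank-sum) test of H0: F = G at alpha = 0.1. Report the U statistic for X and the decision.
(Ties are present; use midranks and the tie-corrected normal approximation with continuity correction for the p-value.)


Step 1: Combine and sort all 11 observations; assign midranks.
sorted (value, group): (9,X), (13,Y), (15,Y), (16,X), (16,Y), (20,Y), (22,Y), (24,Y), (25,X), (25,Y), (26,X)
ranks: 9->1, 13->2, 15->3, 16->4.5, 16->4.5, 20->6, 22->7, 24->8, 25->9.5, 25->9.5, 26->11
Step 2: Rank sum for X: R1 = 1 + 4.5 + 9.5 + 11 = 26.
Step 3: U_X = R1 - n1(n1+1)/2 = 26 - 4*5/2 = 26 - 10 = 16.
       U_Y = n1*n2 - U_X = 28 - 16 = 12.
Step 4: Ties are present, so use the tie-corrected normal approximation (with continuity correction) for the p-value.
Step 5: p-value = 0.775820; compare to alpha = 0.1. fail to reject H0.

U_X = 16, p = 0.775820, fail to reject H0 at alpha = 0.1.


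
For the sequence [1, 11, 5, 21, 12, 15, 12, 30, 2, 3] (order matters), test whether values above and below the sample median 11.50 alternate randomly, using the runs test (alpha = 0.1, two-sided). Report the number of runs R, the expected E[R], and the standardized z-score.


Step 1: Compute median = 11.50; label A = above, B = below.
Labels in order: BBBAAAAABB  (n_A = 5, n_B = 5)
Step 2: Count runs R = 3.
Step 3: Under H0 (random ordering), E[R] = 2*n_A*n_B/(n_A+n_B) + 1 = 2*5*5/10 + 1 = 6.0000.
        Var[R] = 2*n_A*n_B*(2*n_A*n_B - n_A - n_B) / ((n_A+n_B)^2 * (n_A+n_B-1)) = 2000/900 = 2.2222.
        SD[R] = 1.4907.
Step 4: Continuity-corrected z = (R + 0.5 - E[R]) / SD[R] = (3 + 0.5 - 6.0000) / 1.4907 = -1.6771.
Step 5: Two-sided p-value via normal approximation = 2*(1 - Phi(|z|)) = 0.093533.
Step 6: alpha = 0.1. reject H0.

R = 3, z = -1.6771, p = 0.093533, reject H0.


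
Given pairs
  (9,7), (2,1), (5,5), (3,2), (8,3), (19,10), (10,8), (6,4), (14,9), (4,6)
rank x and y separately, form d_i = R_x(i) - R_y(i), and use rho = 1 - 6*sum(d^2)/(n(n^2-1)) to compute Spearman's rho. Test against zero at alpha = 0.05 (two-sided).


Step 1: Rank x and y separately (midranks; no ties here).
rank(x): 9->7, 2->1, 5->4, 3->2, 8->6, 19->10, 10->8, 6->5, 14->9, 4->3
rank(y): 7->7, 1->1, 5->5, 2->2, 3->3, 10->10, 8->8, 4->4, 9->9, 6->6
Step 2: d_i = R_x(i) - R_y(i); compute d_i^2.
  (7-7)^2=0, (1-1)^2=0, (4-5)^2=1, (2-2)^2=0, (6-3)^2=9, (10-10)^2=0, (8-8)^2=0, (5-4)^2=1, (9-9)^2=0, (3-6)^2=9
sum(d^2) = 20.
Step 3: rho = 1 - 6*20 / (10*(10^2 - 1)) = 1 - 120/990 = 0.878788.
Step 4: Under H0, t = rho * sqrt((n-2)/(1-rho^2)) = 5.2086 ~ t(8).
Step 5: Two-sided p-value from the t-distribution with 8 df = 0.000814.
Step 6: alpha = 0.05. reject H0.

rho = 0.8788, p = 0.000814, reject H0 at alpha = 0.05.


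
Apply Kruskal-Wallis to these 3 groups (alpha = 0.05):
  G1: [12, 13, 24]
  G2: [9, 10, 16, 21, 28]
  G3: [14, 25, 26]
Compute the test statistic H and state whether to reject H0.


Step 1: Combine all N = 11 observations and assign midranks.
sorted (value, group, rank): (9,G2,1), (10,G2,2), (12,G1,3), (13,G1,4), (14,G3,5), (16,G2,6), (21,G2,7), (24,G1,8), (25,G3,9), (26,G3,10), (28,G2,11)
Step 2: Sum ranks within each group.
R_1 = 15 (n_1 = 3)
R_2 = 27 (n_2 = 5)
R_3 = 24 (n_3 = 3)
Step 3: H = 12/(N(N+1)) * sum(R_i^2/n_i) - 3(N+1)
     = 12/(11*12) * (15^2/3 + 27^2/5 + 24^2/3) - 3*12
     = 0.090909 * 412.8 - 36
     = 1.527273.
Step 4: No ties, so H is used without correction.
Step 5: Under H0, H ~ chi^2(2); p-value = 0.465969.
Step 6: alpha = 0.05. fail to reject H0.

H = 1.5273, df = 2, p = 0.465969, fail to reject H0.


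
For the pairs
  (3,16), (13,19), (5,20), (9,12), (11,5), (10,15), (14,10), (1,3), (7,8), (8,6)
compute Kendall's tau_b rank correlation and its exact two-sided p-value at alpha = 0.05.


Step 1: Enumerate the 45 unordered pairs (i,j) with i<j and classify each by sign(x_j-x_i) * sign(y_j-y_i).
  (1,2):dx=+10,dy=+3->C; (1,3):dx=+2,dy=+4->C; (1,4):dx=+6,dy=-4->D; (1,5):dx=+8,dy=-11->D
  (1,6):dx=+7,dy=-1->D; (1,7):dx=+11,dy=-6->D; (1,8):dx=-2,dy=-13->C; (1,9):dx=+4,dy=-8->D
  (1,10):dx=+5,dy=-10->D; (2,3):dx=-8,dy=+1->D; (2,4):dx=-4,dy=-7->C; (2,5):dx=-2,dy=-14->C
  (2,6):dx=-3,dy=-4->C; (2,7):dx=+1,dy=-9->D; (2,8):dx=-12,dy=-16->C; (2,9):dx=-6,dy=-11->C
  (2,10):dx=-5,dy=-13->C; (3,4):dx=+4,dy=-8->D; (3,5):dx=+6,dy=-15->D; (3,6):dx=+5,dy=-5->D
  (3,7):dx=+9,dy=-10->D; (3,8):dx=-4,dy=-17->C; (3,9):dx=+2,dy=-12->D; (3,10):dx=+3,dy=-14->D
  (4,5):dx=+2,dy=-7->D; (4,6):dx=+1,dy=+3->C; (4,7):dx=+5,dy=-2->D; (4,8):dx=-8,dy=-9->C
  (4,9):dx=-2,dy=-4->C; (4,10):dx=-1,dy=-6->C; (5,6):dx=-1,dy=+10->D; (5,7):dx=+3,dy=+5->C
  (5,8):dx=-10,dy=-2->C; (5,9):dx=-4,dy=+3->D; (5,10):dx=-3,dy=+1->D; (6,7):dx=+4,dy=-5->D
  (6,8):dx=-9,dy=-12->C; (6,9):dx=-3,dy=-7->C; (6,10):dx=-2,dy=-9->C; (7,8):dx=-13,dy=-7->C
  (7,9):dx=-7,dy=-2->C; (7,10):dx=-6,dy=-4->C; (8,9):dx=+6,dy=+5->C; (8,10):dx=+7,dy=+3->C
  (9,10):dx=+1,dy=-2->D
Step 2: C = 24, D = 21, total pairs = 45.
Step 3: tau = (C - D)/(n(n-1)/2) = (24 - 21)/45 = 0.066667.
Step 4: Exact two-sided p-value (enumerate n! = 3628800 permutations of y under H0): p = 0.861801.
Step 5: alpha = 0.05. fail to reject H0.

tau_b = 0.0667 (C=24, D=21), p = 0.861801, fail to reject H0.


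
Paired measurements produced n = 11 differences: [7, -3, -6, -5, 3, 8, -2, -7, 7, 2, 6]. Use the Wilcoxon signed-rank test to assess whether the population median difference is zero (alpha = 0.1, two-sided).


Step 1: Drop any zero differences (none here) and take |d_i|.
|d| = [7, 3, 6, 5, 3, 8, 2, 7, 7, 2, 6]
Step 2: Midrank |d_i| (ties get averaged ranks).
ranks: |7|->9, |3|->3.5, |6|->6.5, |5|->5, |3|->3.5, |8|->11, |2|->1.5, |7|->9, |7|->9, |2|->1.5, |6|->6.5
Step 3: Attach original signs; sum ranks with positive sign and with negative sign.
W+ = 9 + 3.5 + 11 + 9 + 1.5 + 6.5 = 40.5
W- = 3.5 + 6.5 + 5 + 1.5 + 9 = 25.5
(Check: W+ + W- = 66 should equal n(n+1)/2 = 66.)
Step 4: Test statistic W = min(W+, W-) = 25.5.
Step 5: Ties in |d|, so use the tie-corrected normal approximation.
        E[W] = n(n+1)/4 = 11*12/4 = 33.
        Tie groups: |d|=2 (t=2), |d|=3 (t=2), |d|=6 (t=2), |d|=7 (t=3); sum(t^3 - t) = 42.
        Var[W] = n(n+1)(2n+1)/24 - sum(t^3-t)/48 = 3036/24 - 42/48 = 125.625.
        z = (W - E[W]) / sqrt(Var[W]) = (25.5 - 33) / 11.2083 = -0.6691.
        Two-sided p = 2*Phi(z) = 0.503400.
Step 6: alpha = 0.1. fail to reject H0.

W+ = 40.5, W- = 25.5, W = min = 25.5, p = 0.503400, fail to reject H0.


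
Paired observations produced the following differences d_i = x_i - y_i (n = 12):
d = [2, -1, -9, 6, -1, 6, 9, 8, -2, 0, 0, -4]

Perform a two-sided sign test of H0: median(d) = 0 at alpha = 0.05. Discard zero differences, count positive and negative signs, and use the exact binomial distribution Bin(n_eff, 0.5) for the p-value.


Step 1: Discard zero differences. Original n = 12; n_eff = number of nonzero differences = 10.
Nonzero differences (with sign): +2, -1, -9, +6, -1, +6, +9, +8, -2, -4
Step 2: Count signs: positive = 5, negative = 5.
Step 3: Under H0: P(positive) = 0.5, so the number of positives S ~ Bin(10, 0.5).
Step 4: Two-sided exact p-value = sum of Bin(10,0.5) probabilities at or below the observed probability = 1.000000.
Step 5: alpha = 0.05. fail to reject H0.

n_eff = 10, pos = 5, neg = 5, p = 1.000000, fail to reject H0.


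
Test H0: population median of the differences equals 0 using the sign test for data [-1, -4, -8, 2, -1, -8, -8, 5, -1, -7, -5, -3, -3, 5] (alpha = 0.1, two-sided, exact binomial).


Step 1: Discard zero differences. Original n = 14; n_eff = number of nonzero differences = 14.
Nonzero differences (with sign): -1, -4, -8, +2, -1, -8, -8, +5, -1, -7, -5, -3, -3, +5
Step 2: Count signs: positive = 3, negative = 11.
Step 3: Under H0: P(positive) = 0.5, so the number of positives S ~ Bin(14, 0.5).
Step 4: Two-sided exact p-value = sum of Bin(14,0.5) probabilities at or below the observed probability = 0.057373.
Step 5: alpha = 0.1. reject H0.

n_eff = 14, pos = 3, neg = 11, p = 0.057373, reject H0.


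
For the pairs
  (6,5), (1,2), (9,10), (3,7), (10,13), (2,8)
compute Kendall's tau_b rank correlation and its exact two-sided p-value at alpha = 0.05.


Step 1: Enumerate the 15 unordered pairs (i,j) with i<j and classify each by sign(x_j-x_i) * sign(y_j-y_i).
  (1,2):dx=-5,dy=-3->C; (1,3):dx=+3,dy=+5->C; (1,4):dx=-3,dy=+2->D; (1,5):dx=+4,dy=+8->C
  (1,6):dx=-4,dy=+3->D; (2,3):dx=+8,dy=+8->C; (2,4):dx=+2,dy=+5->C; (2,5):dx=+9,dy=+11->C
  (2,6):dx=+1,dy=+6->C; (3,4):dx=-6,dy=-3->C; (3,5):dx=+1,dy=+3->C; (3,6):dx=-7,dy=-2->C
  (4,5):dx=+7,dy=+6->C; (4,6):dx=-1,dy=+1->D; (5,6):dx=-8,dy=-5->C
Step 2: C = 12, D = 3, total pairs = 15.
Step 3: tau = (C - D)/(n(n-1)/2) = (12 - 3)/15 = 0.600000.
Step 4: Exact two-sided p-value (enumerate n! = 720 permutations of y under H0): p = 0.136111.
Step 5: alpha = 0.05. fail to reject H0.

tau_b = 0.6000 (C=12, D=3), p = 0.136111, fail to reject H0.


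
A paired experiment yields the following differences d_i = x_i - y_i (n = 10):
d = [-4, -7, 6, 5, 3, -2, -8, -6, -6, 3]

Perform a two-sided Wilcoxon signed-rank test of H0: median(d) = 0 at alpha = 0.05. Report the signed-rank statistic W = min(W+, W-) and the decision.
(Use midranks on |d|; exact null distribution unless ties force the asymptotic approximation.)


Step 1: Drop any zero differences (none here) and take |d_i|.
|d| = [4, 7, 6, 5, 3, 2, 8, 6, 6, 3]
Step 2: Midrank |d_i| (ties get averaged ranks).
ranks: |4|->4, |7|->9, |6|->7, |5|->5, |3|->2.5, |2|->1, |8|->10, |6|->7, |6|->7, |3|->2.5
Step 3: Attach original signs; sum ranks with positive sign and with negative sign.
W+ = 7 + 5 + 2.5 + 2.5 = 17
W- = 4 + 9 + 1 + 10 + 7 + 7 = 38
(Check: W+ + W- = 55 should equal n(n+1)/2 = 55.)
Step 4: Test statistic W = min(W+, W-) = 17.
Step 5: Ties in |d|, so use the tie-corrected normal approximation.
        E[W] = n(n+1)/4 = 10*11/4 = 27.5.
        Tie groups: |d|=3 (t=2), |d|=6 (t=3); sum(t^3 - t) = 30.
        Var[W] = n(n+1)(2n+1)/24 - sum(t^3-t)/48 = 2310/24 - 30/48 = 95.625.
        z = (W - E[W]) / sqrt(Var[W]) = (17 - 27.5) / 9.7788 = -1.0738.
        Two-sided p = 2*Phi(z) = 0.282934.
Step 6: alpha = 0.05. fail to reject H0.

W+ = 17, W- = 38, W = min = 17, p = 0.282934, fail to reject H0.


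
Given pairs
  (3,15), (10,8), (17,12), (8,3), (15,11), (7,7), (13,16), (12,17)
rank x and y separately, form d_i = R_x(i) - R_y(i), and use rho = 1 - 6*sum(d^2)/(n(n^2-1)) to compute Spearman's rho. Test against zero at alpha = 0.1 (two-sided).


Step 1: Rank x and y separately (midranks; no ties here).
rank(x): 3->1, 10->4, 17->8, 8->3, 15->7, 7->2, 13->6, 12->5
rank(y): 15->6, 8->3, 12->5, 3->1, 11->4, 7->2, 16->7, 17->8
Step 2: d_i = R_x(i) - R_y(i); compute d_i^2.
  (1-6)^2=25, (4-3)^2=1, (8-5)^2=9, (3-1)^2=4, (7-4)^2=9, (2-2)^2=0, (6-7)^2=1, (5-8)^2=9
sum(d^2) = 58.
Step 3: rho = 1 - 6*58 / (8*(8^2 - 1)) = 1 - 348/504 = 0.309524.
Step 4: Under H0, t = rho * sqrt((n-2)/(1-rho^2)) = 0.7973 ~ t(6).
Step 5: Two-sided p-value from the t-distribution with 6 df = 0.455645.
Step 6: alpha = 0.1. fail to reject H0.

rho = 0.3095, p = 0.455645, fail to reject H0 at alpha = 0.1.


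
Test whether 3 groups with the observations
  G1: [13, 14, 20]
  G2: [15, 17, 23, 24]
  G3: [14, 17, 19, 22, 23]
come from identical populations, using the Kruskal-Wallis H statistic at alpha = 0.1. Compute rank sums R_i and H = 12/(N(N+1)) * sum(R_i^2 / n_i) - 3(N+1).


Step 1: Combine all N = 12 observations and assign midranks.
sorted (value, group, rank): (13,G1,1), (14,G1,2.5), (14,G3,2.5), (15,G2,4), (17,G2,5.5), (17,G3,5.5), (19,G3,7), (20,G1,8), (22,G3,9), (23,G2,10.5), (23,G3,10.5), (24,G2,12)
Step 2: Sum ranks within each group.
R_1 = 11.5 (n_1 = 3)
R_2 = 32 (n_2 = 4)
R_3 = 34.5 (n_3 = 5)
Step 3: H = 12/(N(N+1)) * sum(R_i^2/n_i) - 3(N+1)
     = 12/(12*13) * (11.5^2/3 + 32^2/4 + 34.5^2/5) - 3*13
     = 0.076923 * 538.133 - 39
     = 2.394872.
Step 4: Ties present; correction factor C = 1 - 18/(12^3 - 12) = 0.989510. Corrected H = 2.394872 / 0.989510 = 2.420259.
Step 5: Under H0, H ~ chi^2(2); p-value = 0.298159.
Step 6: alpha = 0.1. fail to reject H0.

H = 2.4203, df = 2, p = 0.298159, fail to reject H0.


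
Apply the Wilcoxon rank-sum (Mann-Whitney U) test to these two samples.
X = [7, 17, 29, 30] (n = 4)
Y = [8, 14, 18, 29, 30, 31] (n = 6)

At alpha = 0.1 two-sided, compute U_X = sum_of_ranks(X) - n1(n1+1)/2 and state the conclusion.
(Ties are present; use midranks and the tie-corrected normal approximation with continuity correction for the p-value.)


Step 1: Combine and sort all 10 observations; assign midranks.
sorted (value, group): (7,X), (8,Y), (14,Y), (17,X), (18,Y), (29,X), (29,Y), (30,X), (30,Y), (31,Y)
ranks: 7->1, 8->2, 14->3, 17->4, 18->5, 29->6.5, 29->6.5, 30->8.5, 30->8.5, 31->10
Step 2: Rank sum for X: R1 = 1 + 4 + 6.5 + 8.5 = 20.
Step 3: U_X = R1 - n1(n1+1)/2 = 20 - 4*5/2 = 20 - 10 = 10.
       U_Y = n1*n2 - U_X = 24 - 10 = 14.
Step 4: Ties are present, so use the tie-corrected normal approximation (with continuity correction) for the p-value.
Step 5: p-value = 0.747637; compare to alpha = 0.1. fail to reject H0.

U_X = 10, p = 0.747637, fail to reject H0 at alpha = 0.1.


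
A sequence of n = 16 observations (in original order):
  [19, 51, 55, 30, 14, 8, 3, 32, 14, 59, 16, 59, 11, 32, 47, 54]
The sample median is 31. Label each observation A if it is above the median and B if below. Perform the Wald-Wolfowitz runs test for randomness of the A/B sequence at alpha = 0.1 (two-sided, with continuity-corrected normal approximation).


Step 1: Compute median = 31; label A = above, B = below.
Labels in order: BAABBBBABABABAAA  (n_A = 8, n_B = 8)
Step 2: Count runs R = 10.
Step 3: Under H0 (random ordering), E[R] = 2*n_A*n_B/(n_A+n_B) + 1 = 2*8*8/16 + 1 = 9.0000.
        Var[R] = 2*n_A*n_B*(2*n_A*n_B - n_A - n_B) / ((n_A+n_B)^2 * (n_A+n_B-1)) = 14336/3840 = 3.7333.
        SD[R] = 1.9322.
Step 4: Continuity-corrected z = (R - 0.5 - E[R]) / SD[R] = (10 - 0.5 - 9.0000) / 1.9322 = 0.2588.
Step 5: Two-sided p-value via normal approximation = 2*(1 - Phi(|z|)) = 0.795809.
Step 6: alpha = 0.1. fail to reject H0.

R = 10, z = 0.2588, p = 0.795809, fail to reject H0.


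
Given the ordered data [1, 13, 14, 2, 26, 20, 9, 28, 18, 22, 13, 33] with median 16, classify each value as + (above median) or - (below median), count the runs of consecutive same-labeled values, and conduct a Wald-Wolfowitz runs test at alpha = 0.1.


Step 1: Compute median = 16; label A = above, B = below.
Labels in order: BBBBAABAAABA  (n_A = 6, n_B = 6)
Step 2: Count runs R = 6.
Step 3: Under H0 (random ordering), E[R] = 2*n_A*n_B/(n_A+n_B) + 1 = 2*6*6/12 + 1 = 7.0000.
        Var[R] = 2*n_A*n_B*(2*n_A*n_B - n_A - n_B) / ((n_A+n_B)^2 * (n_A+n_B-1)) = 4320/1584 = 2.7273.
        SD[R] = 1.6514.
Step 4: Continuity-corrected z = (R + 0.5 - E[R]) / SD[R] = (6 + 0.5 - 7.0000) / 1.6514 = -0.3028.
Step 5: Two-sided p-value via normal approximation = 2*(1 - Phi(|z|)) = 0.762069.
Step 6: alpha = 0.1. fail to reject H0.

R = 6, z = -0.3028, p = 0.762069, fail to reject H0.


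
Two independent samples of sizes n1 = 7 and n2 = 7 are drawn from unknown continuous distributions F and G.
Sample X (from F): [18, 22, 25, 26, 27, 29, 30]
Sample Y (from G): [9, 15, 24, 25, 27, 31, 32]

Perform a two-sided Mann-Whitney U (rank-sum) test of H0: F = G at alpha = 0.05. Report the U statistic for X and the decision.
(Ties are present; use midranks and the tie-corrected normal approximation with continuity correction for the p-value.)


Step 1: Combine and sort all 14 observations; assign midranks.
sorted (value, group): (9,Y), (15,Y), (18,X), (22,X), (24,Y), (25,X), (25,Y), (26,X), (27,X), (27,Y), (29,X), (30,X), (31,Y), (32,Y)
ranks: 9->1, 15->2, 18->3, 22->4, 24->5, 25->6.5, 25->6.5, 26->8, 27->9.5, 27->9.5, 29->11, 30->12, 31->13, 32->14
Step 2: Rank sum for X: R1 = 3 + 4 + 6.5 + 8 + 9.5 + 11 + 12 = 54.
Step 3: U_X = R1 - n1(n1+1)/2 = 54 - 7*8/2 = 54 - 28 = 26.
       U_Y = n1*n2 - U_X = 49 - 26 = 23.
Step 4: Ties are present, so use the tie-corrected normal approximation (with continuity correction) for the p-value.
Step 5: p-value = 0.898104; compare to alpha = 0.05. fail to reject H0.

U_X = 26, p = 0.898104, fail to reject H0 at alpha = 0.05.


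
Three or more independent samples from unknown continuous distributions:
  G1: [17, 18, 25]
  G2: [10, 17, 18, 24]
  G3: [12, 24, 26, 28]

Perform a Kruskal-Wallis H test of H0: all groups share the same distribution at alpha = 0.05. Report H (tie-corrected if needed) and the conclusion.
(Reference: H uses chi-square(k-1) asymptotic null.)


Step 1: Combine all N = 11 observations and assign midranks.
sorted (value, group, rank): (10,G2,1), (12,G3,2), (17,G1,3.5), (17,G2,3.5), (18,G1,5.5), (18,G2,5.5), (24,G2,7.5), (24,G3,7.5), (25,G1,9), (26,G3,10), (28,G3,11)
Step 2: Sum ranks within each group.
R_1 = 18 (n_1 = 3)
R_2 = 17.5 (n_2 = 4)
R_3 = 30.5 (n_3 = 4)
Step 3: H = 12/(N(N+1)) * sum(R_i^2/n_i) - 3(N+1)
     = 12/(11*12) * (18^2/3 + 17.5^2/4 + 30.5^2/4) - 3*12
     = 0.090909 * 417.125 - 36
     = 1.920455.
Step 4: Ties present; correction factor C = 1 - 18/(11^3 - 11) = 0.986364. Corrected H = 1.920455 / 0.986364 = 1.947005.
Step 5: Under H0, H ~ chi^2(2); p-value = 0.377758.
Step 6: alpha = 0.05. fail to reject H0.

H = 1.9470, df = 2, p = 0.377758, fail to reject H0.


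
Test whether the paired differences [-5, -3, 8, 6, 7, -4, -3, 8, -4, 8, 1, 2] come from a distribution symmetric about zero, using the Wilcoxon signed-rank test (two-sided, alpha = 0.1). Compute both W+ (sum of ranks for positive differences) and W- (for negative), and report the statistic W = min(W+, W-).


Step 1: Drop any zero differences (none here) and take |d_i|.
|d| = [5, 3, 8, 6, 7, 4, 3, 8, 4, 8, 1, 2]
Step 2: Midrank |d_i| (ties get averaged ranks).
ranks: |5|->7, |3|->3.5, |8|->11, |6|->8, |7|->9, |4|->5.5, |3|->3.5, |8|->11, |4|->5.5, |8|->11, |1|->1, |2|->2
Step 3: Attach original signs; sum ranks with positive sign and with negative sign.
W+ = 11 + 8 + 9 + 11 + 11 + 1 + 2 = 53
W- = 7 + 3.5 + 5.5 + 3.5 + 5.5 = 25
(Check: W+ + W- = 78 should equal n(n+1)/2 = 78.)
Step 4: Test statistic W = min(W+, W-) = 25.
Step 5: Ties in |d|, so use the tie-corrected normal approximation.
        E[W] = n(n+1)/4 = 12*13/4 = 39.
        Tie groups: |d|=3 (t=2), |d|=4 (t=2), |d|=8 (t=3); sum(t^3 - t) = 36.
        Var[W] = n(n+1)(2n+1)/24 - sum(t^3-t)/48 = 3900/24 - 36/48 = 161.75.
        z = (W - E[W]) / sqrt(Var[W]) = (25 - 39) / 12.7181 = -1.1008.
        Two-sided p = 2*Phi(z) = 0.270987.
Step 6: alpha = 0.1. fail to reject H0.

W+ = 53, W- = 25, W = min = 25, p = 0.270987, fail to reject H0.
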